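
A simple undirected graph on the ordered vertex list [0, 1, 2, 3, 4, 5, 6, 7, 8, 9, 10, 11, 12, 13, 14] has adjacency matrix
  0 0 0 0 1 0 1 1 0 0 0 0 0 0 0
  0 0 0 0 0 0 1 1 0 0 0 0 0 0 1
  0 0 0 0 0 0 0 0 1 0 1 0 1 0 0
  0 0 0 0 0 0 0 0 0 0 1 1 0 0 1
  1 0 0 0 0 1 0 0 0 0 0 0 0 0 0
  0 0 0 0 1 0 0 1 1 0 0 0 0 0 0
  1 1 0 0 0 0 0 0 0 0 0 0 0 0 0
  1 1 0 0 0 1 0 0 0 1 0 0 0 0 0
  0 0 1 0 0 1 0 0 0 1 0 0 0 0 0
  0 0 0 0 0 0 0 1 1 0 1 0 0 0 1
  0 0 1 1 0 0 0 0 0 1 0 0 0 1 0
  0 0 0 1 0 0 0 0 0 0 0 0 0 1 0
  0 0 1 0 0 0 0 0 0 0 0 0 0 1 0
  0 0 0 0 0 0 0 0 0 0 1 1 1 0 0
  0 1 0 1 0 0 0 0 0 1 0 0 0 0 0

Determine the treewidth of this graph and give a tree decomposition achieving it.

Treewidth 3.
Bags: B1 = {3, 11, 12, 13}  B2 = {3, 10, 12, 13}  B3 = {2, 3, 10, 12}  B4 = {2, 3, 10, 14}  B5 = {2, 9, 10, 14}  B6 = {2, 8, 9, 14}  B7 = {1, 8, 9, 14}  B8 = {1, 7, 8, 9}  B9 = {1, 5, 7, 8}  B10 = {1, 5, 6, 7}  B11 = {0, 5, 6, 7}  B12 = {0, 4, 5, 6}
Tree: B1–B2, B2–B3, B3–B4, B4–B5, B5–B6, B6–B7, B7–B8, B8–B9, B9–B10, B10–B11, B11–B12

The largest bag has 4 vertices, giving width 3; this decomposition certifies tw(G) ≤ 3. For the lower bound: the 4 vertex sets {11,12,13}, {3}, {10}, {2,8,9,14} are disjoint, each induces a connected subgraph, and every pair is joined by at least one edge of G. Contracting each set to a single vertex therefore yields K_{4} as a minor, and since treewidth is minor-monotone, tw(G) ≥ tw(K_{4}) = 3. Combining the bounds, tw(G) = 3.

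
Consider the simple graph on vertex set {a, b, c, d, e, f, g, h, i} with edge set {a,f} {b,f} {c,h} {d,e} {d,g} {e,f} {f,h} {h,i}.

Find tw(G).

1

A width-1 tree decomposition is:
Bags: B1 = {d, e}  B2 = {e, f}  B3 = {f, h}  B4 = {h, i}  B5 = {d, g}  B6 = {c, h}  B7 = {a, f}  B8 = {b, f}
Tree: B1–B2, B2–B3, B3–B4, B1–B5, B3–B6, B3–B7, B3–B8
Every bag has size at most 2, so the width is 2 − 1 = 1 and tw(G) ≤ 1. Since G has at least one edge (e.g. e–d), it is not an edgeless graph, so tw(G) ≥ 1. Therefore the treewidth is 1.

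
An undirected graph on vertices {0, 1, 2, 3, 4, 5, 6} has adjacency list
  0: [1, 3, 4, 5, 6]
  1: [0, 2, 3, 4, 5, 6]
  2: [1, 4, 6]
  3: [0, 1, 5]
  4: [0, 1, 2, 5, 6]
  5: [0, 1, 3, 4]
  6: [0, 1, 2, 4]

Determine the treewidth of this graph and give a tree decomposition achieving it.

Treewidth 3.
One such decomposition:
Bags: B1 = {0, 1, 4, 6}  B2 = {1, 2, 4, 6}  B3 = {0, 1, 4, 5}  B4 = {0, 1, 3, 5}
Tree: B1–B2, B1–B3, B3–B4

Each bag holds 4 vertices, so the decomposition has width 3, which upper-bounds the treewidth. Conversely, {0, 1, 3, 5} is a clique of size 4, and the vertices of any clique must share a bag in every tree decomposition; so some bag has ≥ 4 vertices and tw(G) ≥ 3. Combining the bounds, tw(G) = 3.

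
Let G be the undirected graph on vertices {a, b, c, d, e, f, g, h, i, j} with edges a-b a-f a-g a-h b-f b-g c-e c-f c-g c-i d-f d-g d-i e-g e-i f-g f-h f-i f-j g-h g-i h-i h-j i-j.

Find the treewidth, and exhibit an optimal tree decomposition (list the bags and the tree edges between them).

Every bag has size at most 4, so the width is 4 − 1 = 3 and tw(G) ≤ 3. For the lower bound, the 4 vertices {c, e, g, i} are pairwise adjacent, and any tree decomposition puts a clique entirely inside one bag — forcing width ≥ 3. The upper and lower bounds meet at 3, so that is the treewidth.

Treewidth 3.
One optimal decomposition is:
Bags: B1 = {a, f, g, h}  B2 = {a, b, f, g}  B3 = {f, g, h, i}  B4 = {c, f, g, i}  B5 = {d, f, g, i}  B6 = {f, h, i, j}  B7 = {c, e, g, i}
Tree: B1–B2, B1–B3, B3–B4, B4–B5, B3–B6, B4–B7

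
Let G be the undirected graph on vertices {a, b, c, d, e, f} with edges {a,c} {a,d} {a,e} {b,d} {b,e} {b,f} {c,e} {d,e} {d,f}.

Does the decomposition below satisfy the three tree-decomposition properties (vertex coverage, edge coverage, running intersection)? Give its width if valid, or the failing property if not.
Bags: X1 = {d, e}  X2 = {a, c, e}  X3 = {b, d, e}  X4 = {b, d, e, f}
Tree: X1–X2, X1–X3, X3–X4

No — edge (a,d) lies in no bag.

A tree decomposition must satisfy three properties: every vertex lies in some bag; for every edge, both endpoints lie together in some bag; and for every vertex, the bags containing it form a connected subtree. Here edge (a,d) lies in no bag, so the decomposition is invalid.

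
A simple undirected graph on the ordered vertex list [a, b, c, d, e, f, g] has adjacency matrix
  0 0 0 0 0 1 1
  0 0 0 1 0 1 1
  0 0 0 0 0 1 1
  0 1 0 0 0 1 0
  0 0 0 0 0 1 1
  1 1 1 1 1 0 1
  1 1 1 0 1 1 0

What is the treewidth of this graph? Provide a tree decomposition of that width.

Treewidth 2.
One such decomposition:
Bags: B1 = {b, f, g}  B2 = {a, f, g}  B3 = {e, f, g}  B4 = {b, d, f}  B5 = {c, f, g}
Tree: B1–B2, B1–B3, B1–B4, B2–B5

Every bag has size at most 3, so the width is 3 − 1 = 2 and tw(G) ≤ 2. On the other hand G contains the 3-clique {b, d, f}. A clique must lie in a single bag of any decomposition, so no decomposition can have width below 2. Therefore the treewidth is 2.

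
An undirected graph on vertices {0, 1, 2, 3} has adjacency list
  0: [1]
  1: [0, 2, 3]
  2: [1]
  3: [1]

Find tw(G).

1

A width-1 tree decomposition is:
Bags: B1 = {0, 1}  B2 = {1, 2}  B3 = {1, 3}
Tree: B1–B2, B2–B3
The largest bag has 2 vertices, giving width 1; this decomposition certifies tw(G) ≤ 1. G has an edge, so its treewidth is at least 1. Combining the bounds, tw(G) = 1.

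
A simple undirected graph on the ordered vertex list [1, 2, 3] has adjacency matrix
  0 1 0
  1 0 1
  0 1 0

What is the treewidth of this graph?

1

A width-1 tree decomposition is:
Bags: B1 = {2, 3}  B2 = {1, 2}
Tree: B1–B2
The largest bag has 2 vertices, giving width 1; this decomposition certifies tw(G) ≤ 1. G has an edge, so its treewidth is at least 1. Hence tw(G) = 1 exactly.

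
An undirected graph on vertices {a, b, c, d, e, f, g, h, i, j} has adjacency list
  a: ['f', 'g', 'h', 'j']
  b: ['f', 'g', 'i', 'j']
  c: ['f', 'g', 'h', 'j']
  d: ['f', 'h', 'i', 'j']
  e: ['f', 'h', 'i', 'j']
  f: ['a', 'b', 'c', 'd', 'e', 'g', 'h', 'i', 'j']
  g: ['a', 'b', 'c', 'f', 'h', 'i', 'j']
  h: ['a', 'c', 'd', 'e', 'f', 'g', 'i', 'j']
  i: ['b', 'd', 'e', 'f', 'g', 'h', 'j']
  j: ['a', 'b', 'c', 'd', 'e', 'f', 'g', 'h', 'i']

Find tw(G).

4

A width-4 tree decomposition is:
Bags: B1 = {f, g, h, i, j}  B2 = {a, f, g, h, j}  B3 = {e, f, h, i, j}  B4 = {c, f, g, h, j}  B5 = {b, f, g, i, j}  B6 = {d, f, h, i, j}
Tree: B1–B2, B1–B3, B1–B4, B1–B5, B1–B6
Every bag has size at most 5, so the width is 5 − 1 = 4 and tw(G) ≤ 4. Conversely, {d, f, h, i, j} is a clique of size 5, and the vertices of any clique must share a bag in every tree decomposition; so some bag has ≥ 5 vertices and tw(G) ≥ 4. Hence tw(G) = 4 exactly.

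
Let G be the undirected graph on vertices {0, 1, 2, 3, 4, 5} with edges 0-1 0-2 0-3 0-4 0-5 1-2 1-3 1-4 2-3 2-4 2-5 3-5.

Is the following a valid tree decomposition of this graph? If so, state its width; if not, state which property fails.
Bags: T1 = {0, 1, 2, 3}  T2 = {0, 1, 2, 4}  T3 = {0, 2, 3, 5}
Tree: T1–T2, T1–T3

Yes; width 3.

Checking the three conditions: (i) the bags cover all of {0, 1, 2, 3, 4, 5}; (ii) for each edge, some bag contains both endpoints; (iii) the bags containing any fixed vertex form a subtree. All hold, so the decomposition is valid with width 4 − 1 = 3.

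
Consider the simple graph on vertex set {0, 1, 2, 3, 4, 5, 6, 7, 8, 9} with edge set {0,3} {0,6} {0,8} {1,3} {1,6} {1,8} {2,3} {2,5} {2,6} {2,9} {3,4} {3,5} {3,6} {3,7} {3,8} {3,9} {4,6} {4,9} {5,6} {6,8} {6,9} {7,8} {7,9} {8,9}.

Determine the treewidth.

3

A width-3 tree decomposition is:
Bags: B1 = {3, 6, 8, 9}  B2 = {2, 3, 6, 9}  B3 = {2, 3, 5, 6}  B4 = {3, 4, 6, 9}  B5 = {3, 7, 8, 9}  B6 = {1, 3, 6, 8}  B7 = {0, 3, 6, 8}
Tree: B1–B2, B2–B3, B1–B4, B1–B5, B1–B6, B6–B7
The largest bag has 4 vertices, giving width 3; this decomposition certifies tw(G) ≤ 3. On the other hand G contains the 4-clique {0, 3, 6, 8}. A clique must lie in a single bag of any decomposition, so no decomposition can have width below 3. Hence tw(G) = 3 exactly.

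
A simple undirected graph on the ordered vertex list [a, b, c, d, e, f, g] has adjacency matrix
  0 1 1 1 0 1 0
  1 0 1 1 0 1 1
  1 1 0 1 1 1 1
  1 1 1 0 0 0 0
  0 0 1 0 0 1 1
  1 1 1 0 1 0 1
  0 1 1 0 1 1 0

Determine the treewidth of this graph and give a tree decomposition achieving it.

Every bag has size at most 4, so the width is 4 − 1 = 3 and tw(G) ≤ 3. For the lower bound, the 4 vertices {a, b, c, d} are pairwise adjacent, and any tree decomposition puts a clique entirely inside one bag — forcing width ≥ 3. Therefore the treewidth is 3.

Treewidth 3.
Bags: B1 = {a, b, c, f}  B2 = {a, b, c, d}  B3 = {b, c, f, g}  B4 = {c, e, f, g}
Tree: B1–B2, B1–B3, B3–B4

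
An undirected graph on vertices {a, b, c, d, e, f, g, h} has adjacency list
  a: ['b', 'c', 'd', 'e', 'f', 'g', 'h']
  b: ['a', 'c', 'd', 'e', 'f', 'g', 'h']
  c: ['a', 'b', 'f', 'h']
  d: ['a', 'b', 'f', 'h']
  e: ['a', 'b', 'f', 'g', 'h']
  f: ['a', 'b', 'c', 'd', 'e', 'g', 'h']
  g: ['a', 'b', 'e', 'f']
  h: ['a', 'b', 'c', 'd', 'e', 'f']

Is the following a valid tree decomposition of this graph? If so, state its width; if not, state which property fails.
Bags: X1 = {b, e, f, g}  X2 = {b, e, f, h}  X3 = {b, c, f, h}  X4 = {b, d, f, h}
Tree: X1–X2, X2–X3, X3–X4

No — vertex a appears in no bag.

A tree decomposition must satisfy three properties: every vertex lies in some bag; for every edge, both endpoints lie together in some bag; and for every vertex, the bags containing it form a connected subtree. Here vertex a appears in no bag, so the decomposition is invalid.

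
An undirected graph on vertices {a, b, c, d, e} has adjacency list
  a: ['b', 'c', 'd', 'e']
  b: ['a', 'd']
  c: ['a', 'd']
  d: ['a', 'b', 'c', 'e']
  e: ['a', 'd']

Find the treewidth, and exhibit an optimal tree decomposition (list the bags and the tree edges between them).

The largest bag has 3 vertices, giving width 2; this decomposition certifies tw(G) ≤ 2. For the lower bound, the 3 vertices {a, d, e} are pairwise adjacent, and any tree decomposition puts a clique entirely inside one bag — forcing width ≥ 2. Hence tw(G) = 2 exactly.

Treewidth 2.
One optimal decomposition is:
Bags: B1 = {a, d, e}  B2 = {a, c, d}  B3 = {a, b, d}
Tree: B1–B2, B1–B3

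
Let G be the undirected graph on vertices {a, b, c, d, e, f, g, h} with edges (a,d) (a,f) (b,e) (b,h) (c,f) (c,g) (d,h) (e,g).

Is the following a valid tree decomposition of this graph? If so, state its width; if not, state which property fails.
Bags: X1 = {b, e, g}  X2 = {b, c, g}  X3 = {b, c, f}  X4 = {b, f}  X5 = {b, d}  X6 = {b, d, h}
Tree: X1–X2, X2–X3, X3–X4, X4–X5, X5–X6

A tree decomposition must satisfy three properties: every vertex lies in some bag; for every edge, both endpoints lie together in some bag; and for every vertex, the bags containing it form a connected subtree. Here vertex a appears in no bag, so the decomposition is invalid.

No — vertex a appears in no bag.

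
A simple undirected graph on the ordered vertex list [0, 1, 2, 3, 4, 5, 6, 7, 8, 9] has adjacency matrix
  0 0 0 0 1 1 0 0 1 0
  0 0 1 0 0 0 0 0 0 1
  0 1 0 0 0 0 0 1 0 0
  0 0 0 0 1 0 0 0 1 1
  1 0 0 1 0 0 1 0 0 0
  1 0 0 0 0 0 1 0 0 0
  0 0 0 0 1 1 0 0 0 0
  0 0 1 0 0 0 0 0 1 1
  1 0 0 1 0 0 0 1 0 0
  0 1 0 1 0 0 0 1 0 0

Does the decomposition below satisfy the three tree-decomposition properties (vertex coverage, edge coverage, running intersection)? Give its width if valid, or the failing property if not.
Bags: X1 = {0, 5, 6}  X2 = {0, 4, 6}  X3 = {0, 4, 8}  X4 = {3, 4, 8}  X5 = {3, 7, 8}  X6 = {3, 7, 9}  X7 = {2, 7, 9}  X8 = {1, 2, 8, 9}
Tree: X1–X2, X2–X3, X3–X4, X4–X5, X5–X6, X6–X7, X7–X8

A tree decomposition must satisfy three properties: every vertex lies in some bag; for every edge, both endpoints lie together in some bag; and for every vertex, the bags containing it form a connected subtree. Here bags containing vertex 8 are not connected in the tree, so the decomposition is invalid.

No — bags containing vertex 8 are not connected in the tree.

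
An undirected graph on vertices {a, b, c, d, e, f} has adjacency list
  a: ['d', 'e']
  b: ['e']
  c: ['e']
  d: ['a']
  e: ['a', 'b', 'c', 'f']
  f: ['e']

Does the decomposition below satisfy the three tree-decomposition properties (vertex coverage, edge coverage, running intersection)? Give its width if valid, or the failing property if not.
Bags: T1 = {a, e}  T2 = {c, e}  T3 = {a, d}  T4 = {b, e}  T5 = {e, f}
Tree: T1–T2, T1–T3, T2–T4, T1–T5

Checking the three conditions: (i) the bags cover all of {a, b, c, d, e, f}; (ii) for each edge, some bag contains both endpoints; (iii) the bags containing any fixed vertex form a subtree. All hold, so the decomposition is valid with width 2 − 1 = 1.

Yes; width 1.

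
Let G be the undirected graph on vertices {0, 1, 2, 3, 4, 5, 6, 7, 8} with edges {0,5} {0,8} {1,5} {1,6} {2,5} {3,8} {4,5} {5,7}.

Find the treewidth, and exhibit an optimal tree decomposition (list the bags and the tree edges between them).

Each bag holds 2 vertices, so the decomposition has width 1, which upper-bounds the treewidth. Any graph with an edge has treewidth ≥ 1, and G has the edge 1–5. Therefore the treewidth is 1.

Treewidth 1.
One such decomposition:
Bags: B1 = {1, 5}  B2 = {2, 5}  B3 = {0, 5}  B4 = {5, 7}  B5 = {4, 5}  B6 = {0, 8}  B7 = {3, 8}  B8 = {1, 6}
Tree: B1–B2, B1–B3, B3–B4, B3–B5, B3–B6, B6–B7, B1–B8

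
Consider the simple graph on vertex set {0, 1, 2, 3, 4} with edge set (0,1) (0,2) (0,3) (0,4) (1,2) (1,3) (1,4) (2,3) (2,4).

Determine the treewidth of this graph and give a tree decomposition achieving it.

Every bag has size at most 4, so the width is 4 − 1 = 3 and tw(G) ≤ 3. For the lower bound, the 4 vertices {0, 1, 2, 3} are pairwise adjacent, and any tree decomposition puts a clique entirely inside one bag — forcing width ≥ 3. Therefore the treewidth is 3.

Treewidth 3.
One optimal decomposition is:
Bags: B1 = {0, 1, 2, 3}  B2 = {0, 1, 2, 4}
Tree: B1–B2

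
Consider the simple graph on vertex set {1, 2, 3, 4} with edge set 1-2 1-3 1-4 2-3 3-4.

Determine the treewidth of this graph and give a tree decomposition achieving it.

Treewidth 2.
One such decomposition:
Bags: B1 = {1, 3, 4}  B2 = {1, 2, 3}
Tree: B1–B2

Each bag holds 3 vertices, so the decomposition has width 2, which upper-bounds the treewidth. Conversely, {1, 2, 3} is a clique of size 3, and the vertices of any clique must share a bag in every tree decomposition; so some bag has ≥ 3 vertices and tw(G) ≥ 2. The upper and lower bounds meet at 2, so that is the treewidth.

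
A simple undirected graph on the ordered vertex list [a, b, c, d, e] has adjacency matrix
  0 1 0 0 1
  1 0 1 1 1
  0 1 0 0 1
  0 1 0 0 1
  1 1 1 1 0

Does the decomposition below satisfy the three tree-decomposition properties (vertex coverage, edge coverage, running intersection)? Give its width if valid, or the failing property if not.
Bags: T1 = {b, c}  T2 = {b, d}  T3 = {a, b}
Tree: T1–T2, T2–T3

No — vertex e appears in no bag.

A tree decomposition must satisfy three properties: every vertex lies in some bag; for every edge, both endpoints lie together in some bag; and for every vertex, the bags containing it form a connected subtree. Here vertex e appears in no bag, so the decomposition is invalid.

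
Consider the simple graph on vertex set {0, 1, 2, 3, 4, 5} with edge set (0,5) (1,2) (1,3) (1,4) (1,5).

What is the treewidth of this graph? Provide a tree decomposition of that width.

Each bag holds 2 vertices, so the decomposition has width 1, which upper-bounds the treewidth. Any graph with an edge has treewidth ≥ 1, and G has the edge 5–1. Combining the bounds, tw(G) = 1.

Treewidth 1.
One such decomposition:
Bags: B1 = {1, 5}  B2 = {1, 3}  B3 = {1, 2}  B4 = {0, 5}  B5 = {1, 4}
Tree: B1–B2, B2–B3, B1–B4, B1–B5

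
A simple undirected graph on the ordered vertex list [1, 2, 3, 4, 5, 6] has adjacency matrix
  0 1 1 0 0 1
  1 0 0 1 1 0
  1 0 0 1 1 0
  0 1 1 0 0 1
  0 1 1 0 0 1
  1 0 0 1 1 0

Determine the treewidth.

3

A width-3 tree decomposition is:
Bags: B1 = {1, 2, 3, 6}  B2 = {2, 3, 5, 6}  B3 = {2, 3, 4, 6}
Tree: B1–B2, B2–B3
Each bag holds 4 vertices, so the decomposition has width 3, which upper-bounds the treewidth. For the lower bound: the 4 vertex sets {1,3}, {2,5}, {6}, {4} are disjoint, each induces a connected subgraph, and every pair is joined by at least one edge of G. Contracting each set to a single vertex therefore yields K_{4} as a minor, and since treewidth is minor-monotone, tw(G) ≥ tw(K_{4}) = 3. Hence tw(G) = 3 exactly.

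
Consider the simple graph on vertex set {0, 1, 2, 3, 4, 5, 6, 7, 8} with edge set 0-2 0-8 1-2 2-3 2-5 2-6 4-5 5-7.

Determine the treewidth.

1

A width-1 tree decomposition is:
Bags: B1 = {1, 2}  B2 = {2, 6}  B3 = {2, 5}  B4 = {4, 5}  B5 = {0, 2}  B6 = {0, 8}  B7 = {2, 3}  B8 = {5, 7}
Tree: B1–B2, B1–B3, B3–B4, B2–B5, B5–B6, B5–B7, B3–B8
The largest bag has 2 vertices, giving width 1; this decomposition certifies tw(G) ≤ 1. G has an edge, so its treewidth is at least 1. Hence tw(G) = 1 exactly.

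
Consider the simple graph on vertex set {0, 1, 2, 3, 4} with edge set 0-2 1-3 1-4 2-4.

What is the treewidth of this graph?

1

A width-1 tree decomposition is:
Bags: B1 = {1, 3}  B2 = {1, 4}  B3 = {2, 4}  B4 = {0, 2}
Tree: B1–B2, B2–B3, B3–B4
Every bag has size at most 2, so the width is 2 − 1 = 1 and tw(G) ≤ 1. Any graph with an edge has treewidth ≥ 1, and G has the edge 3–1. Therefore the treewidth is 1.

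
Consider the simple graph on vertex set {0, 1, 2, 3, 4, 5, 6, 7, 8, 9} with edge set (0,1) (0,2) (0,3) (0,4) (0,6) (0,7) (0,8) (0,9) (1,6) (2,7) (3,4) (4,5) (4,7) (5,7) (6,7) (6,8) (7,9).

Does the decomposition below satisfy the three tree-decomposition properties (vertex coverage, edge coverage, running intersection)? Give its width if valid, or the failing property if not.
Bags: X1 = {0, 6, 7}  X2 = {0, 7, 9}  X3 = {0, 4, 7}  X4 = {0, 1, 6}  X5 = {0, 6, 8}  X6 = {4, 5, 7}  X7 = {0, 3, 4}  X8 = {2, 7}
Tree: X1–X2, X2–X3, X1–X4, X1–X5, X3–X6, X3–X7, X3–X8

No — edge (0,2) lies in no bag.

A tree decomposition must satisfy three properties: every vertex lies in some bag; for every edge, both endpoints lie together in some bag; and for every vertex, the bags containing it form a connected subtree. Here edge (0,2) lies in no bag, so the decomposition is invalid.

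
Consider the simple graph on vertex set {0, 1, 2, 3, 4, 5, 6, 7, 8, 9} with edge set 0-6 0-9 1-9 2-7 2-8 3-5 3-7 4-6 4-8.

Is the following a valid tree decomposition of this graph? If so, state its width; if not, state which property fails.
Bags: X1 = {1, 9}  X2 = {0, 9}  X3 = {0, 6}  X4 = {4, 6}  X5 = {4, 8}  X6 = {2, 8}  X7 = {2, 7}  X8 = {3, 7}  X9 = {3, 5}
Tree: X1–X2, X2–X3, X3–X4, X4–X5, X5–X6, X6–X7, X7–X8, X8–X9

Yes; width 1.

Checking the three conditions: (i) the bags cover all of {0, 1, 2, 3, 4, 5, 6, 7, 8, 9}; (ii) for each edge, some bag contains both endpoints; (iii) the bags containing any fixed vertex form a subtree. All hold, so the decomposition is valid with width 2 − 1 = 1.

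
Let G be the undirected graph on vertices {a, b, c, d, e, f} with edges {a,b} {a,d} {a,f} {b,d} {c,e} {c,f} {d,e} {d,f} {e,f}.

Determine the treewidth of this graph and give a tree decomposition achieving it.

Every bag has size at most 3, so the width is 3 − 1 = 2 and tw(G) ≤ 2. For the lower bound, the 3 vertices {d, e, f} are pairwise adjacent, and any tree decomposition puts a clique entirely inside one bag — forcing width ≥ 2. The upper and lower bounds meet at 2, so that is the treewidth.

Treewidth 2.
One optimal decomposition is:
Bags: B1 = {c, e, f}  B2 = {d, e, f}  B3 = {a, d, f}  B4 = {a, b, d}
Tree: B1–B2, B2–B3, B3–B4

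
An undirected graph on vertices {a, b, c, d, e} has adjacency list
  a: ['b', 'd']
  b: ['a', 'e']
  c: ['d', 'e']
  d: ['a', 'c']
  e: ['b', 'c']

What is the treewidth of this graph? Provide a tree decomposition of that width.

Treewidth 2.
One optimal decomposition is:
Bags: B1 = {b, c, e}  B2 = {b, c, d}  B3 = {a, b, d}
Tree: B1–B2, B2–B3

Each bag holds 3 vertices, so the decomposition has width 2, which upper-bounds the treewidth. For the lower bound, G contains the cycle b–e–c–d–a–b, so G is not a forest; only forests have treewidth ≤ 1, hence tw(G) ≥ 2. The upper and lower bounds meet at 2, so that is the treewidth.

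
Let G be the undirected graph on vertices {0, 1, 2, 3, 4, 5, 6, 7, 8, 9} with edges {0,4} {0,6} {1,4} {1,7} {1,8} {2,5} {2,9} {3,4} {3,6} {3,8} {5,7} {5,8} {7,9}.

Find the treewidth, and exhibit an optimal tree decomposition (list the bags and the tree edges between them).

The largest bag has 3 vertices, giving width 2; this decomposition certifies tw(G) ≤ 2. For the lower bound, G contains the cycle 0–6–3–4–0, so G is not a forest; only forests have treewidth ≤ 1, hence tw(G) ≥ 2. Combining the bounds, tw(G) = 2.

Treewidth 2.
One such decomposition:
Bags: B1 = {0, 4, 6}  B2 = {3, 4, 6}  B3 = {1, 3, 4}  B4 = {1, 3, 8}  B5 = {1, 7, 8}  B6 = {5, 7, 8}  B7 = {5, 7, 9}  B8 = {2, 5, 9}
Tree: B1–B2, B2–B3, B3–B4, B4–B5, B5–B6, B6–B7, B7–B8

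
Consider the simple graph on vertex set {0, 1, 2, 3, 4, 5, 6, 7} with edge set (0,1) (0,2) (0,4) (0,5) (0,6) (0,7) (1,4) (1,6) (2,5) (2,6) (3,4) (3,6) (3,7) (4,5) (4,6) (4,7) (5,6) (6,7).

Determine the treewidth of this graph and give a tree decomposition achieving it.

Treewidth 3.
One such decomposition:
Bags: B1 = {0, 4, 6, 7}  B2 = {0, 1, 4, 6}  B3 = {0, 4, 5, 6}  B4 = {3, 4, 6, 7}  B5 = {0, 2, 5, 6}
Tree: B1–B2, B2–B3, B1–B4, B3–B5

The largest bag has 4 vertices, giving width 3; this decomposition certifies tw(G) ≤ 3. Conversely, {0, 2, 5, 6} is a clique of size 4, and the vertices of any clique must share a bag in every tree decomposition; so some bag has ≥ 4 vertices and tw(G) ≥ 3. Therefore the treewidth is 3.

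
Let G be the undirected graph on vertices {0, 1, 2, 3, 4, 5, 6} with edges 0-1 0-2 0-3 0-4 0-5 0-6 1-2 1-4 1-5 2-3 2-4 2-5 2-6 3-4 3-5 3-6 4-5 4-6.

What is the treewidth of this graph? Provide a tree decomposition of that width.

Treewidth 4.
One such decomposition:
Bags: B1 = {0, 2, 3, 4, 5}  B2 = {0, 1, 2, 4, 5}  B3 = {0, 2, 3, 4, 6}
Tree: B1–B2, B1–B3

The largest bag has 5 vertices, giving width 4; this decomposition certifies tw(G) ≤ 4. Conversely, {0, 1, 2, 4, 5} is a clique of size 5, and the vertices of any clique must share a bag in every tree decomposition; so some bag has ≥ 5 vertices and tw(G) ≥ 4. Hence tw(G) = 4 exactly.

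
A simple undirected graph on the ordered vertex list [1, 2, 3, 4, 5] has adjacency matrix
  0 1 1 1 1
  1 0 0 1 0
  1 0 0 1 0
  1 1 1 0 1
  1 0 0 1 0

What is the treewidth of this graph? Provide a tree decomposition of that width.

Treewidth 2.
One such decomposition:
Bags: B1 = {1, 3, 4}  B2 = {1, 4, 5}  B3 = {1, 2, 4}
Tree: B1–B2, B1–B3

Every bag has size at most 3, so the width is 3 − 1 = 2 and tw(G) ≤ 2. For the lower bound, the 3 vertices {1, 2, 4} are pairwise adjacent, and any tree decomposition puts a clique entirely inside one bag — forcing width ≥ 2. Hence tw(G) = 2 exactly.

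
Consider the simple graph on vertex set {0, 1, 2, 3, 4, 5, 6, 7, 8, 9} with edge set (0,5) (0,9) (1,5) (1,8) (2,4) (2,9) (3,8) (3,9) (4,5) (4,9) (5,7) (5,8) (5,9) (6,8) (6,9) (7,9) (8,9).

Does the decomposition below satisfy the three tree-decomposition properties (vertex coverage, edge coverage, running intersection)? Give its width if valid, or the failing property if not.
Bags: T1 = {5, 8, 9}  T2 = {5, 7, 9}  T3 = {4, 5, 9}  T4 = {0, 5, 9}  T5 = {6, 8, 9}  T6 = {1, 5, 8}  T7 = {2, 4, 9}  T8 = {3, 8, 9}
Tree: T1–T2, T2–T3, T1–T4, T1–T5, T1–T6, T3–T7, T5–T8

Yes; width 2.

Every vertex of G appears in some bag (union = {0, 1, 2, 3, 4, 5, 6, 7, 8, 9}); every edge is covered by a bag; and for each vertex v the set of bags containing v is connected in the bag tree. The decomposition is therefore valid. The largest bag has 3 vertices, so the width is 2.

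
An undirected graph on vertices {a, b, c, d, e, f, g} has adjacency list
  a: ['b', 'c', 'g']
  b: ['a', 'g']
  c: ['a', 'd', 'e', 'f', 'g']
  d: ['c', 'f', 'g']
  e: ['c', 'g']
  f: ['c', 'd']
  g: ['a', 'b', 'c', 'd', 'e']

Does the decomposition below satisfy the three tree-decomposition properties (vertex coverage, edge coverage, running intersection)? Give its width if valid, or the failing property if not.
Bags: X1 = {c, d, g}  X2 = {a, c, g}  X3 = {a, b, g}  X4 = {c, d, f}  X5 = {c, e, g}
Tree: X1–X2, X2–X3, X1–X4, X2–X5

Checking the three conditions: (i) the bags cover all of {a, b, c, d, e, f, g}; (ii) for each edge, some bag contains both endpoints; (iii) the bags containing any fixed vertex form a subtree. All hold, so the decomposition is valid with width 3 − 1 = 2.

Yes; width 2.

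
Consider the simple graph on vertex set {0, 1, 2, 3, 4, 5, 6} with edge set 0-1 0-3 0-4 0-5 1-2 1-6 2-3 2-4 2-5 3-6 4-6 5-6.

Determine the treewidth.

3

A width-3 tree decomposition is:
Bags: B1 = {0, 1, 2, 6}  B2 = {0, 2, 3, 6}  B3 = {0, 2, 4, 6}  B4 = {0, 2, 5, 6}
Tree: B1–B2, B2–B3, B3–B4
The largest bag has 4 vertices, giving width 3; this decomposition certifies tw(G) ≤ 3. For the lower bound: the 4 vertex sets {1,2}, {0,3}, {6}, {4} are disjoint, each induces a connected subgraph, and every pair is joined by at least one edge of G. Contracting each set to a single vertex therefore yields K_{4} as a minor, and since treewidth is minor-monotone, tw(G) ≥ tw(K_{4}) = 3. Hence tw(G) = 3 exactly.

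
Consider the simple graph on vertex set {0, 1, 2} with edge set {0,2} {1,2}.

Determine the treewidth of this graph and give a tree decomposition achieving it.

Every bag has size at most 2, so the width is 2 − 1 = 1 and tw(G) ≤ 1. G has an edge, so its treewidth is at least 1. Combining the bounds, tw(G) = 1.

Treewidth 1.
One such decomposition:
Bags: B1 = {0, 2}  B2 = {1, 2}
Tree: B1–B2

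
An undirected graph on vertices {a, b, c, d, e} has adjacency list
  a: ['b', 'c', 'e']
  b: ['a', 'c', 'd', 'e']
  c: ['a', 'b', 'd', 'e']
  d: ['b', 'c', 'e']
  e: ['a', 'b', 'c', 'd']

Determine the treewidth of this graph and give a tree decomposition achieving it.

The largest bag has 4 vertices, giving width 3; this decomposition certifies tw(G) ≤ 3. Conversely, {b, c, d, e} is a clique of size 4, and the vertices of any clique must share a bag in every tree decomposition; so some bag has ≥ 4 vertices and tw(G) ≥ 3. Hence tw(G) = 3 exactly.

Treewidth 3.
Bags: B1 = {a, b, c, e}  B2 = {b, c, d, e}
Tree: B1–B2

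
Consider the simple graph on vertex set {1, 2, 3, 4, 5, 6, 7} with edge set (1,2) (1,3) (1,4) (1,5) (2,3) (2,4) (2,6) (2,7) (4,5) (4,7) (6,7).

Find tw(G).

2

A width-2 tree decomposition is:
Bags: B1 = {1, 4, 5}  B2 = {1, 2, 4}  B3 = {1, 2, 3}  B4 = {2, 4, 7}  B5 = {2, 6, 7}
Tree: B1–B2, B2–B3, B2–B4, B4–B5
The largest bag has 3 vertices, giving width 2; this decomposition certifies tw(G) ≤ 2. For the lower bound, the 3 vertices {1, 2, 3} are pairwise adjacent, and any tree decomposition puts a clique entirely inside one bag — forcing width ≥ 2. The upper and lower bounds meet at 2, so that is the treewidth.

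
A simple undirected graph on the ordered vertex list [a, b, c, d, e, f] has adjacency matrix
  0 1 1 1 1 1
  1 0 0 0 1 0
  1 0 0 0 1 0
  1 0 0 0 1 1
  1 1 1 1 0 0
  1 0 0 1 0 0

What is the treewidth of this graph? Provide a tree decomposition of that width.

The largest bag has 3 vertices, giving width 2; this decomposition certifies tw(G) ≤ 2. For the lower bound, the 3 vertices {a, d, e} are pairwise adjacent, and any tree decomposition puts a clique entirely inside one bag — forcing width ≥ 2. Therefore the treewidth is 2.

Treewidth 2.
Bags: B1 = {a, d, e}  B2 = {a, c, e}  B3 = {a, d, f}  B4 = {a, b, e}
Tree: B1–B2, B1–B3, B1–B4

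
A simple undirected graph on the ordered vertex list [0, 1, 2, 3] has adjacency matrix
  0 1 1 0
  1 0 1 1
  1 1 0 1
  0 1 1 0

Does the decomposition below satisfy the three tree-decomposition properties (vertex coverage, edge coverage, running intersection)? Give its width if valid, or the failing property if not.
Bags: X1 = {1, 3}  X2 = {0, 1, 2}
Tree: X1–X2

No — edge (2,3) lies in no bag.

A tree decomposition must satisfy three properties: every vertex lies in some bag; for every edge, both endpoints lie together in some bag; and for every vertex, the bags containing it form a connected subtree. Here edge (2,3) lies in no bag, so the decomposition is invalid.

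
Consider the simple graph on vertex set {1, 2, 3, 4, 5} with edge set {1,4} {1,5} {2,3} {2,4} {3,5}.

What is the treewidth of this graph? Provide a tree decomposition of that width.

Every bag has size at most 3, so the width is 3 − 1 = 2 and tw(G) ≤ 2. Since 3–2–4–1–5–3 is a cycle in G, G is not acyclic. Forests are exactly the graphs of treewidth ≤ 1, so tw(G) ≥ 2. Hence tw(G) = 2 exactly.

Treewidth 2.
One optimal decomposition is:
Bags: B1 = {2, 3, 4}  B2 = {1, 3, 4}  B3 = {1, 3, 5}
Tree: B1–B2, B2–B3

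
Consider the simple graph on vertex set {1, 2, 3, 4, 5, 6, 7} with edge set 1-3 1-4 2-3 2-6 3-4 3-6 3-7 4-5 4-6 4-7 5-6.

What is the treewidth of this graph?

A width-2 tree decomposition is:
Bags: B1 = {2, 3, 6}  B2 = {3, 4, 6}  B3 = {3, 4, 7}  B4 = {1, 3, 4}  B5 = {4, 5, 6}
Tree: B1–B2, B2–B3, B2–B4, B2–B5
Every bag has size at most 3, so the width is 3 − 1 = 2 and tw(G) ≤ 2. On the other hand G contains the 3-clique {2, 3, 6}. A clique must lie in a single bag of any decomposition, so no decomposition can have width below 2. The upper and lower bounds meet at 2, so that is the treewidth.

2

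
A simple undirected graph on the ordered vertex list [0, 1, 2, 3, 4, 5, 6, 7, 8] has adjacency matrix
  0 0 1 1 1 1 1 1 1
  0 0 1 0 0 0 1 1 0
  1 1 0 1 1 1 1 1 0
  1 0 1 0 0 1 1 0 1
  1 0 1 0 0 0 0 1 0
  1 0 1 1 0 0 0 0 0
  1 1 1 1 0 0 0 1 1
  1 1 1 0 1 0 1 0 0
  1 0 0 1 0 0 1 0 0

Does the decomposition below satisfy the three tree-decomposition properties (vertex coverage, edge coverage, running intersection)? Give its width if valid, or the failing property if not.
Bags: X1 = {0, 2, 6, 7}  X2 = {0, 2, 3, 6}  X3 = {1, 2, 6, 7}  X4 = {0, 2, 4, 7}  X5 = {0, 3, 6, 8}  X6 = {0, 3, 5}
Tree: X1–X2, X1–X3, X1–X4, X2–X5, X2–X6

No — edge (2,5) lies in no bag.

A tree decomposition must satisfy three properties: every vertex lies in some bag; for every edge, both endpoints lie together in some bag; and for every vertex, the bags containing it form a connected subtree. Here edge (2,5) lies in no bag, so the decomposition is invalid.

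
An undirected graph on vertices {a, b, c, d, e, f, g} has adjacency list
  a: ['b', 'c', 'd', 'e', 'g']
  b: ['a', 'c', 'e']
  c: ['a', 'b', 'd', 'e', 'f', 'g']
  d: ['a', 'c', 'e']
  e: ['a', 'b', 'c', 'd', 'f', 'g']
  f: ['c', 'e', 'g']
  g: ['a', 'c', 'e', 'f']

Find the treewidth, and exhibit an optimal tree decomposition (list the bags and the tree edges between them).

Every bag has size at most 4, so the width is 4 − 1 = 3 and tw(G) ≤ 3. Conversely, {a, c, d, e} is a clique of size 4, and the vertices of any clique must share a bag in every tree decomposition; so some bag has ≥ 4 vertices and tw(G) ≥ 3. Hence tw(G) = 3 exactly.

Treewidth 3.
One optimal decomposition is:
Bags: B1 = {a, c, e, g}  B2 = {c, e, f, g}  B3 = {a, c, d, e}  B4 = {a, b, c, e}
Tree: B1–B2, B1–B3, B3–B4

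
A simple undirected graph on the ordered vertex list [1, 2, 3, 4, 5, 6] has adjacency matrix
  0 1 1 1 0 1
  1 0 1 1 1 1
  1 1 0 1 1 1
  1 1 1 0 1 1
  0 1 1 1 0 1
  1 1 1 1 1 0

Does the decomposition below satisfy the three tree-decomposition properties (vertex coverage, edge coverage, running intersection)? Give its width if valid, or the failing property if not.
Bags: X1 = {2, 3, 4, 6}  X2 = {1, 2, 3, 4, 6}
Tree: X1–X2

A tree decomposition must satisfy three properties: every vertex lies in some bag; for every edge, both endpoints lie together in some bag; and for every vertex, the bags containing it form a connected subtree. Here vertex 5 appears in no bag, so the decomposition is invalid.

No — vertex 5 appears in no bag.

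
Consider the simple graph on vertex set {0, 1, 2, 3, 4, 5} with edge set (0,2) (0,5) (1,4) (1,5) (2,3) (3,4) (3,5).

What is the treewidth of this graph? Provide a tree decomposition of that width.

Each bag holds 3 vertices, so the decomposition has width 2, which upper-bounds the treewidth. For the lower bound, G contains the cycle 0–2–3–5–0, so G is not a forest; only forests have treewidth ≤ 1, hence tw(G) ≥ 2. The upper and lower bounds meet at 2, so that is the treewidth.

Treewidth 2.
One such decomposition:
Bags: B1 = {0, 2, 5}  B2 = {2, 3, 5}  B3 = {1, 3, 5}  B4 = {1, 3, 4}
Tree: B1–B2, B2–B3, B3–B4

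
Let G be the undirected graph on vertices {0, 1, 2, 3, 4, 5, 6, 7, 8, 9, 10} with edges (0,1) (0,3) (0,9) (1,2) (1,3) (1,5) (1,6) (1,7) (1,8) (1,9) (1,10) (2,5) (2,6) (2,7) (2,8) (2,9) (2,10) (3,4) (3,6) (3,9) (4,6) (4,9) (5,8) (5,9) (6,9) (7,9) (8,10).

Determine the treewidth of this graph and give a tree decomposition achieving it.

Treewidth 3.
One such decomposition:
Bags: B1 = {1, 2, 5, 9}  B2 = {1, 2, 5, 8}  B3 = {1, 2, 6, 9}  B4 = {1, 2, 7, 9}  B5 = {1, 2, 8, 10}  B6 = {1, 3, 6, 9}  B7 = {3, 4, 6, 9}  B8 = {0, 1, 3, 9}
Tree: B1–B2, B1–B3, B1–B4, B2–B5, B3–B6, B6–B7, B6–B8

Every bag has size at most 4, so the width is 4 − 1 = 3 and tw(G) ≤ 3. For the lower bound, the 4 vertices {0, 1, 3, 9} are pairwise adjacent, and any tree decomposition puts a clique entirely inside one bag — forcing width ≥ 3. Hence tw(G) = 3 exactly.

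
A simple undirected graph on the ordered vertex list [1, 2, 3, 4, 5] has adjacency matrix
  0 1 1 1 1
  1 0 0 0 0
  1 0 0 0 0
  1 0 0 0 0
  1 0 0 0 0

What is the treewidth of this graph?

1

A width-1 tree decomposition is:
Bags: B1 = {1, 5}  B2 = {1, 3}  B3 = {1, 4}  B4 = {1, 2}
Tree: B1–B2, B1–B3, B2–B4
The largest bag has 2 vertices, giving width 1; this decomposition certifies tw(G) ≤ 1. G has an edge, so its treewidth is at least 1. Therefore the treewidth is 1.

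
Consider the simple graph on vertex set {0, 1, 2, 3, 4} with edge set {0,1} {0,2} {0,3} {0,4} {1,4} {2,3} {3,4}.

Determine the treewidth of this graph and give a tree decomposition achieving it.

Each bag holds 3 vertices, so the decomposition has width 2, which upper-bounds the treewidth. On the other hand G contains the 3-clique {0, 1, 4}. A clique must lie in a single bag of any decomposition, so no decomposition can have width below 2. The upper and lower bounds meet at 2, so that is the treewidth.

Treewidth 2.
Bags: B1 = {0, 1, 4}  B2 = {0, 3, 4}  B3 = {0, 2, 3}
Tree: B1–B2, B2–B3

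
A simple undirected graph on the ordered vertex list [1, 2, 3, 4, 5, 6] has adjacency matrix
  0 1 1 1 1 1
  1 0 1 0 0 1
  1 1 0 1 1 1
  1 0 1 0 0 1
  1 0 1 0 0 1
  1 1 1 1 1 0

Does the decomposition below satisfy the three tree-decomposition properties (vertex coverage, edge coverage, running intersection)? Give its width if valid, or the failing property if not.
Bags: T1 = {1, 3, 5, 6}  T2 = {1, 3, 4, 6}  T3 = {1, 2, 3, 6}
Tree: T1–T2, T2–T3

Vertex coverage: the bags together contain {1, 2, 3, 4, 5, 6}, the full vertex set. Edge coverage: each edge of G has both endpoints in at least one bag. Running intersection: for every vertex, the bags containing it form a connected subtree. All three properties hold, so this is a valid tree decomposition of width max|bag| − 1 = 3, and hence tw(G) ≤ 3.

Yes; width 3.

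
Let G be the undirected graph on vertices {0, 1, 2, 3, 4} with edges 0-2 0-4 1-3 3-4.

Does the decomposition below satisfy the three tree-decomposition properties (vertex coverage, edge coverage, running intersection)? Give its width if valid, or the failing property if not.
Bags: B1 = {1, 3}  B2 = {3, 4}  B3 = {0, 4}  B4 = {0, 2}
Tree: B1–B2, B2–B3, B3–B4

Yes; width 1.

Vertex coverage: the bags together contain {0, 1, 2, 3, 4}, the full vertex set. Edge coverage: each edge of G has both endpoints in at least one bag. Running intersection: for every vertex, the bags containing it form a connected subtree. All three properties hold, so this is a valid tree decomposition of width max|bag| − 1 = 1, and hence tw(G) ≤ 1.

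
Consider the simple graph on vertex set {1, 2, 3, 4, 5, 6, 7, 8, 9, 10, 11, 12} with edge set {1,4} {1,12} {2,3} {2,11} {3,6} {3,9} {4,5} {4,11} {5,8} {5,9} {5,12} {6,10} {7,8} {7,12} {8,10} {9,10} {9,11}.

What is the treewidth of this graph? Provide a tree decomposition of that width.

Treewidth 3.
Bags: B1 = {2, 3, 6, 10}  B2 = {2, 3, 9, 10}  B3 = {2, 9, 10, 11}  B4 = {8, 9, 10, 11}  B5 = {5, 8, 9, 11}  B6 = {4, 5, 8, 11}  B7 = {4, 5, 7, 8}  B8 = {4, 5, 7, 12}  B9 = {1, 4, 7, 12}
Tree: B1–B2, B2–B3, B3–B4, B4–B5, B5–B6, B6–B7, B7–B8, B8–B9

Every bag has size at most 4, so the width is 4 − 1 = 3 and tw(G) ≤ 3. For the lower bound: the 4 vertex sets {2,3,6}, {10}, {9}, {4,5,8,11} are disjoint, each induces a connected subgraph, and every pair is joined by at least one edge of G. Contracting each set to a single vertex therefore yields K_{4} as a minor, and since treewidth is minor-monotone, tw(G) ≥ tw(K_{4}) = 3. Therefore the treewidth is 3.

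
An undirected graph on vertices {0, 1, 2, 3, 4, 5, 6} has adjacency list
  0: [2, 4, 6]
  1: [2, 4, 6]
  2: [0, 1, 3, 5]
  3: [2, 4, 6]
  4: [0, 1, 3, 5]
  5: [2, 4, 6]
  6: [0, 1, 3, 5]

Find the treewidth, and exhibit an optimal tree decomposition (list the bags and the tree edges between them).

Each bag holds 4 vertices, so the decomposition has width 3, which upper-bounds the treewidth. For the lower bound: the 4 vertex sets {5,6}, {2,3}, {4}, {0} are disjoint, each induces a connected subgraph, and every pair is joined by at least one edge of G. Contracting each set to a single vertex therefore yields K_{4} as a minor, and since treewidth is minor-monotone, tw(G) ≥ tw(K_{4}) = 3. Therefore the treewidth is 3.

Treewidth 3.
Bags: B1 = {2, 4, 5, 6}  B2 = {2, 3, 4, 6}  B3 = {0, 2, 4, 6}  B4 = {1, 2, 4, 6}
Tree: B1–B2, B2–B3, B3–B4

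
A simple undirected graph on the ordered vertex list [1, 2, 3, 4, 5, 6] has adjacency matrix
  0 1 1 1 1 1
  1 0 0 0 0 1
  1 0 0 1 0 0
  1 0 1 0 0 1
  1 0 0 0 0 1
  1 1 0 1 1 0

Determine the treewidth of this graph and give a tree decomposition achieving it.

Treewidth 2.
Bags: B1 = {1, 4, 6}  B2 = {1, 2, 6}  B3 = {1, 5, 6}  B4 = {1, 3, 4}
Tree: B1–B2, B1–B3, B1–B4

The largest bag has 3 vertices, giving width 2; this decomposition certifies tw(G) ≤ 2. On the other hand G contains the 3-clique {1, 3, 4}. A clique must lie in a single bag of any decomposition, so no decomposition can have width below 2. The upper and lower bounds meet at 2, so that is the treewidth.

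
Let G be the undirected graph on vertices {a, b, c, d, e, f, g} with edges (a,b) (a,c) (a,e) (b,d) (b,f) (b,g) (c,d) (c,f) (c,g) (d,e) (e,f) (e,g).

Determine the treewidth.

A width-3 tree decomposition is:
Bags: B1 = {a, b, c, e}  B2 = {b, c, e, f}  B3 = {b, c, d, e}  B4 = {b, c, e, g}
Tree: B1–B2, B2–B3, B3–B4
The largest bag has 4 vertices, giving width 3; this decomposition certifies tw(G) ≤ 3. For the lower bound: the 4 vertex sets {a,b}, {c,f}, {e}, {d} are disjoint, each induces a connected subgraph, and every pair is joined by at least one edge of G. Contracting each set to a single vertex therefore yields K_{4} as a minor, and since treewidth is minor-monotone, tw(G) ≥ tw(K_{4}) = 3. Hence tw(G) = 3 exactly.

3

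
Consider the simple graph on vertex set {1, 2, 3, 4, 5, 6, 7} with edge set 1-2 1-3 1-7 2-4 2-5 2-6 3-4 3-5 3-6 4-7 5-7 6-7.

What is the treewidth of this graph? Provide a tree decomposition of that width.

The largest bag has 4 vertices, giving width 3; this decomposition certifies tw(G) ≤ 3. For the lower bound: the 4 vertex sets {4,7}, {1,3}, {2}, {6} are disjoint, each induces a connected subgraph, and every pair is joined by at least one edge of G. Contracting each set to a single vertex therefore yields K_{4} as a minor, and since treewidth is minor-monotone, tw(G) ≥ tw(K_{4}) = 3. Combining the bounds, tw(G) = 3.

Treewidth 3.
One such decomposition:
Bags: B1 = {2, 3, 4, 7}  B2 = {1, 2, 3, 7}  B3 = {2, 3, 6, 7}  B4 = {2, 3, 5, 7}
Tree: B1–B2, B2–B3, B3–B4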